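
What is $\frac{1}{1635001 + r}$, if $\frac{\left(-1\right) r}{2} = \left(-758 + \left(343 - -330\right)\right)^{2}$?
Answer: $\frac{1}{1620551} \approx 6.1707 \cdot 10^{-7}$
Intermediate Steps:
$r = -14450$ ($r = - 2 \left(-758 + \left(343 - -330\right)\right)^{2} = - 2 \left(-758 + \left(343 + 330\right)\right)^{2} = - 2 \left(-758 + 673\right)^{2} = - 2 \left(-85\right)^{2} = \left(-2\right) 7225 = -14450$)
$\frac{1}{1635001 + r} = \frac{1}{1635001 - 14450} = \frac{1}{1620551}$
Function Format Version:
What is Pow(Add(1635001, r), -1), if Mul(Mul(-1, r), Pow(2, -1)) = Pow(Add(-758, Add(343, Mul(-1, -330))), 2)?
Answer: Rational(1, 1620551) ≈ 6.1707e-7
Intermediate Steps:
r = -14450 (r = Mul(-2, Pow(Add(-758, Add(343, Mul(-1, -330))), 2)) = Mul(-2, Pow(Add(-758, Add(343, 330)), 2)) = Mul(-2, Pow(Add(-758, 673), 2)) = Mul(-2, Pow(-85, 2)) = Mul(-2, 7225) = -14450)
Pow(Add(1635001, r), -1) = Pow(Add(1635001, -14450), -1) = Pow(1620551, -1) = Rational(1, 1620551)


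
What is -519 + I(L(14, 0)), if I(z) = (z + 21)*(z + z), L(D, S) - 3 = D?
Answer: 773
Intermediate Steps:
L(D, S) = 3 + D
I(z) = 2*z*(21 + z) (I(z) = (21 + z)*(2*z) = 2*z*(21 + z))
-519 + I(L(14, 0)) = -519 + 2*(3 + 14)*(21 + (3 + 14)) = -519 + 2*17*(21 + 17) = -519 + 2*17*38 = -519 + 1292 = 773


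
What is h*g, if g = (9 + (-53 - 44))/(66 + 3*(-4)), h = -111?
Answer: 1628/9 ≈ 180.89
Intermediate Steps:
g = -44/27 (g = (9 - 97)/(66 - 12) = -88/54 = -88*1/54 = -44/27 ≈ -1.6296)
h*g = -111*(-44/27) = 1628/9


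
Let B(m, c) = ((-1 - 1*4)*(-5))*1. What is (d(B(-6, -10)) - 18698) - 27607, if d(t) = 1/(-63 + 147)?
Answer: -3889619/84 ≈ -46305.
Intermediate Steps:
B(m, c) = 25 (B(m, c) = ((-1 - 4)*(-5))*1 = -5*(-5)*1 = 25*1 = 25)
d(t) = 1/84
(d(B(-6, -10)) - 18698) - 27607 = (1/84 - 18698) - 27607 = -1570631/84 - 27607 = -3889619/84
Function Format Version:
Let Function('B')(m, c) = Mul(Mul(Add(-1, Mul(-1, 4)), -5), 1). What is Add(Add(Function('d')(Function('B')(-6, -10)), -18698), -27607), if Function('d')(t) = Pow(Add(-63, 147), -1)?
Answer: Rational(-3889619, 84) ≈ -46305.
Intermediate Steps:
Function('B')(m, c) = 25 (Function('B')(m, c) = Mul(Mul(Add(-1, -4), -5), 1) = Mul(Mul(-5, -5), 1) = Mul(25, 1) = 25)
Function('d')(t) = Rational(1, 84) (Function('d')(t) = Pow(84, -1) = Rational(1, 84))
Add(Add(Function('d')(Function('B')(-6, -10)), -18698), -27607) = Add(Add(Rational(1, 84), -18698), -27607) = Add(Rational(-1570631, 84), -27607) = Rational(-3889619, 84)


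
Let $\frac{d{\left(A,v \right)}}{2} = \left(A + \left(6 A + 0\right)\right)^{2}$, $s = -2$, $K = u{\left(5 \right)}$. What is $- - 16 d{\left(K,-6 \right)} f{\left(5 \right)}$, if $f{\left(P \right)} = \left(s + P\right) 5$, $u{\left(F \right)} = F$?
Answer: $588000$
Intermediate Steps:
$K = 5$
$f{\left(P \right)} = -10 + 5 P$ ($f{\left(P \right)} = \left(-2 + P\right) 5 = -10 + 5 P$)
$d{\left(A,v \right)} = 98 A^{2}$ ($d{\left(A,v \right)} = 2 \left(A + \left(6 A + 0\right)\right)^{2} = 2 \left(A + 6 A\right)^{2} = 2 \left(7 A\right)^{2} = 2 \cdot 49 A^{2} = 98 A^{2}$)
$- - 16 d{\left(K,-6 \right)} f{\left(5 \right)} = - - 16 \cdot 98 \cdot 5^{2} \left(-10 + 5 \cdot 5\right) = - - 16 \cdot 98 \cdot 25 \left(-10 + 25\right) = - \left(-16\right) 2450 \cdot 15 = - \left(-39200\right) 15 = \left(-1\right) \left(-588000\right) = 588000$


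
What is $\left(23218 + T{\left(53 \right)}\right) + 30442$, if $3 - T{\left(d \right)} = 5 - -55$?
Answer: $53603$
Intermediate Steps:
$T{\left(d \right)} = -57$ ($T{\left(d \right)} = 3 - \left(5 - -55\right) = 3 - \left(5 + 55\right) = 3 - 60 = -57$)
$\left(23218 + T{\left(53 \right)}\right) + 30442 = \left(23218 - 57\right) + 30442 = 23161 + 30442 = 53603$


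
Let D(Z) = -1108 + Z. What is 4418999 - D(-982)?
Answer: 4421089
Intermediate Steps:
4418999 - D(-982) = 4418999 - (-1108 - 982) = 4418999 - 1*(-2090) = 4418999 + 2090 = 4421089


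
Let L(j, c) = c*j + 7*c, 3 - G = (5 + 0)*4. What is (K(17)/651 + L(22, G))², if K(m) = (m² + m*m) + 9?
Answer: 102627966736/423801 ≈ 2.4216e+5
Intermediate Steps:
G = -17 (G = 3 - (5 + 0)*4 = 3 - 5*4 = 3 - 1*20 = 3 - 20 = -17)
L(j, c) = 7*c + c*j
K(m) = 9 + 2*m² (K(m) = (m² + m²) + 9 = 2*m² + 9 = 9 + 2*m²)
(K(17)/651 + L(22, G))² = ((9 + 2*17²)/651 - 17*(7 + 22))² = ((9 + 2*289)*(1/651) - 17*29)² = ((9 + 578)*(1/651) - 493)² = (587*(1/651) - 493)² = (587/651 - 493)² = (-320356/651)² = 102627966736/423801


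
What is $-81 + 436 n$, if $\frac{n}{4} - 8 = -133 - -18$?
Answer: $-186689$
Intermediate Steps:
$n = -428$ ($n = 32 + 4 \left(-133 - -18\right) = 32 + 4 \left(-133 + 18\right) = 32 + 4 \left(-115\right) = 32 - 460 = -428$)
$-81 + 436 n = -81 + 436 \left(-428\right) = -81 - 186608 = -186689$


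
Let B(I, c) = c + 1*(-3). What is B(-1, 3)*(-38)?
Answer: 0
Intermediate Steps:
B(I, c) = -3 + c (B(I, c) = c - 3 = -3 + c)
B(-1, 3)*(-38) = (-3 + 3)*(-38) = 0*(-38) = 0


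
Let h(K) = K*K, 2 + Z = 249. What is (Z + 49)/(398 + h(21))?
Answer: 296/839 ≈ 0.35280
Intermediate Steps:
Z = 247 (Z = -2 + 249 = 247)
h(K) = K²
(Z + 49)/(398 + h(21)) = (247 + 49)/(398 + 21²) = 296/(398 + 441) = 296/839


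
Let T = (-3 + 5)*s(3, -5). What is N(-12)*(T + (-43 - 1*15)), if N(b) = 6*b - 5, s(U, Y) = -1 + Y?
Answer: 5390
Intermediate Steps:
N(b) = -5 + 6*b
T = -12 (T = (-3 + 5)*(-1 - 5) = 2*(-6) = -12)
N(-12)*(T + (-43 - 1*15)) = (-5 + 6*(-12))*(-12 + (-43 - 1*15)) = (-5 - 72)*(-12 + (-43 - 15)) = -77*(-12 - 58) = -77*(-70) = 5390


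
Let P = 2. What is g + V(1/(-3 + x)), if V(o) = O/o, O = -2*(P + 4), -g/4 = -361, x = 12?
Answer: 1336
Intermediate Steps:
g = 1444 (g = -4*(-361) = 1444)
O = -12 (O = -2*(2 + 4) = -2*6 = -12)
V(o) = -12/o
g + V(1/(-3 + x)) = 1444 - 12/(1/(-3 + 12)) = 1444 - 12/(1/9) = 1444 - 12/⅑ = 1444 - 12*9 = 1444 - 108 = 1336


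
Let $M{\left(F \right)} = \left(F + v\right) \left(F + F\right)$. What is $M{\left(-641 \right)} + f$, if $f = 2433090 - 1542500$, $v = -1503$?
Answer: $3639198$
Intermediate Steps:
$f = 890590$ ($f = 2433090 - 1542500 = 890590$)
$M{\left(F \right)} = 2 F \left(-1503 + F\right)$ ($M{\left(F \right)} = \left(F - 1503\right) \left(F + F\right) = \left(-1503 + F\right) 2 F = 2 F \left(-1503 + F\right)$)
$M{\left(-641 \right)} + f = 2 \left(-641\right) \left(-1503 - 641\right) + 890590 = 2 \left(-641\right) \left(-2144\right) + 890590 = 2748608 + 890590 = 3639198$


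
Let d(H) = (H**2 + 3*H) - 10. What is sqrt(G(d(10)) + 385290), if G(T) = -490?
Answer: 20*sqrt(962) ≈ 620.32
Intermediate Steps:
d(H) = -10 + H**2 + 3*H
sqrt(G(d(10)) + 385290) = sqrt(-490 + 385290) = sqrt(384800) = 20*sqrt(962)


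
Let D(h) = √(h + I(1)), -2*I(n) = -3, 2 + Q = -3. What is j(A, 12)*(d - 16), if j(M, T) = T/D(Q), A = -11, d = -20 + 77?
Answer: -492*I*√14/7 ≈ -262.98*I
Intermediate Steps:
Q = -5 (Q = -2 - 3 = -5)
I(n) = 3/2 (I(n) = -½*(-3) = 3/2)
d = 57
D(h) = √(3/2 + h) (D(h) = √(h + 3/2) = √(3/2 + h))
j(M, T) = -I*T*√14/7 (j(M, T) = T/((√(6 + 4*(-5))/2)) = T/((√(6 - 20)/2)) = T/((√(-14)/2)) = T/(((I*√14)/2)) = T/((I*√14/2)) = T*(-I*√14/7) = -I*T*√14/7)
j(A, 12)*(d - 16) = (-⅐*I*12*√14)*(57 - 16) = -12*I*√14/7*41 = -492*I*√14/7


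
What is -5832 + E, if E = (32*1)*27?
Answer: -4968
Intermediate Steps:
E = 864 (E = 32*27 = 864)
-5832 + E = -5832 + 864 = -4968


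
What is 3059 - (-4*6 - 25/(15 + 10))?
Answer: 3084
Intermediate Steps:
3059 - (-4*6 - 25/(15 + 10)) = 3059 - (-24 - 25/25) = 3059 - (-24 + (1/25)*(-25)) = 3059 - (-24 - 1) = 3059 - 1*(-25) = 3059 + 25 = 3084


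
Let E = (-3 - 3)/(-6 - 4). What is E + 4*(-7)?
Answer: -137/5 ≈ -27.400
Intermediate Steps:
E = ⅗ (E = -6/(-10) = -6*(-⅒) = ⅗ ≈ 0.60000)
E + 4*(-7) = ⅗ + 4*(-7) = ⅗ - 28 = -137/5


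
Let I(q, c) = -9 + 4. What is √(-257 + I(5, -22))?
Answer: I*√262 ≈ 16.186*I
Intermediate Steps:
I(q, c) = -5
√(-257 + I(5, -22)) = √(-257 - 5) = √(-262) = I*√262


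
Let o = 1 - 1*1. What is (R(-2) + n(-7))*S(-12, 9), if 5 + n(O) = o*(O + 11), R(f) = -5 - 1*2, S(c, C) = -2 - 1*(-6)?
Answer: -48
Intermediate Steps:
o = 0 (o = 1 - 1 = 0)
S(c, C) = 4 (S(c, C) = -2 + 6 = 4)
R(f) = -7 (R(f) = -5 - 2 = -7)
n(O) = -5 (n(O) = -5 + 0*(O + 11) = -5 + 0*(11 + O) = -5 + 0 = -5)
(R(-2) + n(-7))*S(-12, 9) = (-7 - 5)*4 = -12*4 = -48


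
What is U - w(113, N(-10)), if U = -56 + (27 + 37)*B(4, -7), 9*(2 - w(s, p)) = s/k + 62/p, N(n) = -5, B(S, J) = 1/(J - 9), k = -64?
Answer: -61031/960 ≈ -63.574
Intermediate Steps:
B(S, J) = 1/(-9 + J)
w(s, p) = 2 - 62/(9*p) + s/576 (w(s, p) = 2 - (s/(-64) + 62/p)/9 = 2 - (s*(-1/64) + 62/p)/9 = 2 - (-s/64 + 62/p)/9 = 2 - (62/p - s/64)/9 = 2 + (-62/(9*p) + s/576) = 2 - 62/(9*p) + s/576)
U = -60 (U = -56 + (27 + 37)/(-9 - 7) = -56 + 64/(-16) = -56 + 64*(-1/16) = -56 - 4 = -60)
U - w(113, N(-10)) = -60 - (-3968 - 5*(1152 + 113))/(576*(-5)) = -60 - (-1)*(-3968 - 5*1265)/(576*5) = -60 - (-1)*(-3968 - 6325)/(576*5) = -60 - (-1)*(-10293)/(576*5) = -60 - 1*3431/960 = -60 - 3431/960 = -61031/960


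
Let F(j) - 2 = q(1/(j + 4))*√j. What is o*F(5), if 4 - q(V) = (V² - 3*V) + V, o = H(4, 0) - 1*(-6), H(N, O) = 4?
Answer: 20 + 3410*√5/81 ≈ 114.14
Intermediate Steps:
o = 10 (o = 4 - 1*(-6) = 4 + 6 = 10)
q(V) = 4 - V² + 2*V (q(V) = 4 - ((V² - 3*V) + V) = 4 - (V² - 2*V) = 4 + (-V² + 2*V) = 4 - V² + 2*V)
F(j) = 2 + √j*(4 - 1/(4 + j)² + 2/(4 + j)) (F(j) = 2 + (4 - (1/(j + 4))² + 2/(j + 4))*√j = 2 + (4 - (1/(4 + j))² + 2/(4 + j))*√j = 2 + (4 - 1/(4 + j)² + 2/(4 + j))*√j = 2 + √j*(4 - 1/(4 + j)² + 2/(4 + j)))
o*F(5) = 10*(2 + √5*(4 - 1/(4 + 5)² + 2/(4 + 5))) = 10*(2 + √5*(4 - 1/9² + 2/9)) = 10*(2 + √5*(4 - 1*1/81 + 2*(⅑))) = 10*(2 + √5*(4 - 1/81 + 2/9)) = 10*(2 + √5*(341/81)) = 10*(2 + 341*√5/81) = 20 + 3410*√5/81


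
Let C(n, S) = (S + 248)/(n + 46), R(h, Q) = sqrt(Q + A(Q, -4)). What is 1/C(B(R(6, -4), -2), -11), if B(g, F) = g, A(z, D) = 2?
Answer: 46/237 + I*sqrt(2)/237 ≈ 0.19409 + 0.0059671*I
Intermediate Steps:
R(h, Q) = sqrt(2 + Q) (R(h, Q) = sqrt(Q + 2) = sqrt(2 + Q))
C(n, S) = (248 + S)/(46 + n)
1/C(B(R(6, -4), -2), -11) = 1/((248 - 11)/(46 + sqrt(2 - 4))) = 1/(237/(46 + sqrt(-2))) = 1/(237/(46 + I*sqrt(2))) = 46/237 + I*sqrt(2)/237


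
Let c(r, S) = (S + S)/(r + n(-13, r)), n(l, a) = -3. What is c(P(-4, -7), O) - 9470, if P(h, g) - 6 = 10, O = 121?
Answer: -122868/13 ≈ -9451.4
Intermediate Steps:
P(h, g) = 16 (P(h, g) = 6 + 10 = 16)
c(r, S) = 2*S/(-3 + r) (c(r, S) = (S + S)/(r - 3) = (2*S)/(-3 + r) = 2*S/(-3 + r))
c(P(-4, -7), O) - 9470 = 2*121/(-3 + 16) - 9470 = 2*121/13 - 9470 = 2*121*(1/13) - 9470 = 242/13 - 9470 = -122868/13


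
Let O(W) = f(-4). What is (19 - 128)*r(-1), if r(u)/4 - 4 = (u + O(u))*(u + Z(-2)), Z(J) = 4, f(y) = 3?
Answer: -4360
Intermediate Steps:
O(W) = 3
r(u) = 16 + 4*(3 + u)*(4 + u) (r(u) = 16 + 4*((u + 3)*(u + 4)) = 16 + 4*((3 + u)*(4 + u)) = 16 + 4*(3 + u)*(4 + u))
(19 - 128)*r(-1) = (19 - 128)*(64 + 4*(-1)**2 + 28*(-1)) = -109*(64 + 4*1 - 28) = -109*(64 + 4 - 28) = -109*40 = -4360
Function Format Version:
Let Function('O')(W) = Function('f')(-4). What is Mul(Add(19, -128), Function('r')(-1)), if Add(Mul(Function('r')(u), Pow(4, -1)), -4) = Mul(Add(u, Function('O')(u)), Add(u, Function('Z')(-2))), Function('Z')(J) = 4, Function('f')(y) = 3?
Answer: -4360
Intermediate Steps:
Function('O')(W) = 3
Function('r')(u) = Add(16, Mul(4, Add(3, u), Add(4, u))) (Function('r')(u) = Add(16, Mul(4, Mul(Add(u, 3), Add(u, 4)))) = Add(16, Mul(4, Mul(Add(3, u), Add(4, u)))) = Add(16, Mul(4, Add(3, u), Add(4, u))))
Mul(Add(19, -128), Function('r')(-1)) = Mul(Add(19, -128), Add(64, Mul(4, Pow(-1, 2)), Mul(28, -1))) = Mul(-109, Add(64, Mul(4, 1), -28)) = Mul(-109, Add(64, 4, -28)) = Mul(-109, 40) = -4360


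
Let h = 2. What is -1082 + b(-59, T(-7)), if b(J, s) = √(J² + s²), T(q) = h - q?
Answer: -1082 + √3562 ≈ -1022.3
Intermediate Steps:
T(q) = 2 - q
-1082 + b(-59, T(-7)) = -1082 + √((-59)² + (2 - 1*(-7))²) = -1082 + √(3481 + (2 + 7)²) = -1082 + √(3481 + 9²) = -1082 + √(3481 + 81) = -1082 + √3562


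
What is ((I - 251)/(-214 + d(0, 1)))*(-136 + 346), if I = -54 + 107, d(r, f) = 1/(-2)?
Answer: 2520/13 ≈ 193.85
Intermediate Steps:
d(r, f) = -½
I = 53
((I - 251)/(-214 + d(0, 1)))*(-136 + 346) = ((53 - 251)/(-214 - ½))*(-136 + 346) = -198/(-429/2)*210 = -198*(-2/429)*210 = (12/13)*210 = 2520/13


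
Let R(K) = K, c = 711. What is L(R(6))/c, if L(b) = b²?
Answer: 4/79 ≈ 0.050633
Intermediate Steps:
L(R(6))/c = 6²/711 = 36*(1/711) = 4/79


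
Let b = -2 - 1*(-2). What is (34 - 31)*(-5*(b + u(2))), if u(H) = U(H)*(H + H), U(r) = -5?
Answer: 300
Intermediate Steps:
b = 0 (b = -2 + 2 = 0)
u(H) = -10*H (u(H) = -5*(H + H) = -10*H)
(34 - 31)*(-5*(b + u(2))) = (34 - 31)*(-5*(0 - 10*2)) = 3*(-5*(0 - 20)) = 3*(-5*(-20)) = 3*100 = 300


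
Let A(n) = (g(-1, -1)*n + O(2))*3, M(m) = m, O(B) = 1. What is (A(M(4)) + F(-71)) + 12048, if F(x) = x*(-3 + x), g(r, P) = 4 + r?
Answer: 17341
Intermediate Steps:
A(n) = 3 + 9*n (A(n) = ((4 - 1)*n + 1)*3 = (3*n + 1)*3 = (1 + 3*n)*3 = 3 + 9*n)
(A(M(4)) + F(-71)) + 12048 = ((3 + 9*4) - 71*(-3 - 71)) + 12048 = ((3 + 36) - 71*(-74)) + 12048 = (39 + 5254) + 12048 = 5293 + 12048 = 17341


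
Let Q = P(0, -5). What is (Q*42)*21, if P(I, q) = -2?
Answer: -1764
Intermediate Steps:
Q = -2
(Q*42)*21 = -2*42*21 = -84*21 = -1764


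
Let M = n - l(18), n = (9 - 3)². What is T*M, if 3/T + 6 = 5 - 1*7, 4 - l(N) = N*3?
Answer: -129/4 ≈ -32.250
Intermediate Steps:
n = 36 (n = 6² = 36)
l(N) = 4 - 3*N (l(N) = 4 - N*3 = 4 - 3*N)
M = 86 (M = 36 - (4 - 3*18) = 36 - (4 - 54) = 36 - 1*(-50) = 36 + 50 = 86)
T = -3/8 (T = 3/(-6 + (5 - 1*7)) = 3/(-6 + (5 - 7)) = 3/(-6 - 2) = 3/(-8) = 3*(-⅛) = -3/8 ≈ -0.37500)
T*M = -3/8*86 = -129/4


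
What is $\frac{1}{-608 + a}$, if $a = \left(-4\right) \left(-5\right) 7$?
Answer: $- \frac{1}{468} \approx -0.0021368$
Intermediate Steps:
$a = 140$ ($a = 20 \cdot 7 = 140$)
$\frac{1}{-608 + a} = \frac{1}{-608 + 140} = \frac{1}{-468} = - \frac{1}{468}$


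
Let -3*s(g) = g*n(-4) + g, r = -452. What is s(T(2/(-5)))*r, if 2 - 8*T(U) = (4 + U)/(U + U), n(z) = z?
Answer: -1469/4 ≈ -367.25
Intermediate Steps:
T(U) = 1/4 - (4 + U)/(16*U) (T(U) = 1/4 - (4 + U)/(8*(U + U)) = 1/4 - (4 + U)/(8*(2*U)) = 1/4 - (4 + U)*1/(2*U)/8 = 1/4 - (4 + U)/(16*U))
s(g) = g (s(g) = -(g*(-4) + g)/3 = -(-4*g + g)/3 = -(-1)*g = g)
s(T(2/(-5)))*r = ((-4 + 3*(2/(-5)))/(16*((2/(-5)))))*(-452) = ((-4 + 3*(2*(-1/5)))/(16*((2*(-1/5)))))*(-452) = ((-4 + 3*(-2/5))/(16*(-2/5)))*(-452) = ((1/16)*(-5/2)*(-4 - 6/5))*(-452) = ((1/16)*(-5/2)*(-26/5))*(-452) = (13/16)*(-452) = -1469/4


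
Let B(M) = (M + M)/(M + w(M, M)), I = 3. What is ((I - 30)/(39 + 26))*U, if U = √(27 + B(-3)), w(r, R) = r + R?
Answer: -9*√249/65 ≈ -2.1849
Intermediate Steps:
w(r, R) = R + r
B(M) = ⅔ (B(M) = (M + M)/(M + (M + M)) = (2*M)/(M + 2*M) = (2*M)/((3*M)) = (2*M)*(1/(3*M)) = ⅔)
U = √249/3 (U = √(27 + ⅔) = √(83/3) = √249/3 ≈ 5.2599)
((I - 30)/(39 + 26))*U = ((3 - 30)/(39 + 26))*(√249/3) = (-27/65)*(√249/3) = (-27*1/65)*(√249/3) = -9*√249/65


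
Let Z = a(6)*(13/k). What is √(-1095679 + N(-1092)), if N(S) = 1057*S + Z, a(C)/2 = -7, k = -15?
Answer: I*√506229945/15 ≈ 1500.0*I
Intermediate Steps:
a(C) = -14 (a(C) = 2*(-7) = -14)
Z = 182/15 (Z = -182/(-15) = -182*(-1)/15 = -14*(-13/15) = 182/15 ≈ 12.133)
N(S) = 182/15 + 1057*S (N(S) = 1057*S + 182/15 = 182/15 + 1057*S)
√(-1095679 + N(-1092)) = √(-1095679 + (182/15 + 1057*(-1092))) = √(-1095679 + (182/15 - 1154244)) = √(-1095679 - 17313478/15) = √(-33748663/15) = I*√506229945/15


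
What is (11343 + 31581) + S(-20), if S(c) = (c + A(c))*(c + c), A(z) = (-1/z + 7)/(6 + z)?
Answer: 306209/7 ≈ 43744.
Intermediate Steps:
A(z) = (7 - 1/z)/(6 + z)
S(c) = 2*c*(c + (-1 + 7*c)/(c*(6 + c))) (S(c) = (c + (-1 + 7*c)/(c*(6 + c)))*(c + c) = (c + (-1 + 7*c)/(c*(6 + c)))*(2*c) = 2*c*(c + (-1 + 7*c)/(c*(6 + c))))
(11343 + 31581) + S(-20) = (11343 + 31581) + 2*(-1 + 7*(-20) + (-20)²*(6 - 20))/(6 - 20) = 42924 + 2*(-1 - 140 + 400*(-14))/(-14) = 42924 + 2*(-1/14)*(-1 - 140 - 5600) = 42924 + 2*(-1/14)*(-5741) = 42924 + 5741/7 = 306209/7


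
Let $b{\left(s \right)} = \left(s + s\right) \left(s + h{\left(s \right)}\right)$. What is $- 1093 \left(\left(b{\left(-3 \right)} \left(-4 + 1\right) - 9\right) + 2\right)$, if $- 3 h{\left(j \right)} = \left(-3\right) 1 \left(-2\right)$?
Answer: $106021$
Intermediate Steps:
$h{\left(j \right)} = -2$ ($h{\left(j \right)} = - \frac{\left(-3\right) 1 \left(-2\right)}{3} = - \frac{\left(-3\right) \left(-2\right)}{3} = \left(- \frac{1}{3}\right) 6 = -2$)
$b{\left(s \right)} = 2 s \left(-2 + s\right)$ ($b{\left(s \right)} = \left(s + s\right) \left(s - 2\right) = 2 s \left(-2 + s\right)$)
$- 1093 \left(\left(b{\left(-3 \right)} \left(-4 + 1\right) - 9\right) + 2\right) = - 1093 \left(\left(2 \left(-3\right) \left(-2 - 3\right) \left(-4 + 1\right) - 9\right) + 2\right) = - 1093 \left(\left(2 \left(-3\right) \left(-5\right) \left(-3\right) - 9\right) + 2\right) = - 1093 \left(\left(30 \left(-3\right) - 9\right) + 2\right) = - 1093 \left(\left(-90 - 9\right) + 2\right) = - 1093 \left(-99 + 2\right) = \left(-1093\right) \left(-97\right) = 106021$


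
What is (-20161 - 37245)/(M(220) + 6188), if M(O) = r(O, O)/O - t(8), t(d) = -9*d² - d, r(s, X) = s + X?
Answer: -28703/3387 ≈ -8.4745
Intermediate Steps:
r(s, X) = X + s
t(d) = -d - 9*d²
M(O) = 586 (M(O) = (O + O)/O - (-1)*8*(1 + 9*8) = (2*O)/O - (-1)*8*(1 + 72) = 2 - (-1)*8*73 = 2 - 1*(-584) = 2 + 584 = 586)
(-20161 - 37245)/(M(220) + 6188) = (-20161 - 37245)/(586 + 6188) = -57406/6774 = -57406*1/6774 = -28703/3387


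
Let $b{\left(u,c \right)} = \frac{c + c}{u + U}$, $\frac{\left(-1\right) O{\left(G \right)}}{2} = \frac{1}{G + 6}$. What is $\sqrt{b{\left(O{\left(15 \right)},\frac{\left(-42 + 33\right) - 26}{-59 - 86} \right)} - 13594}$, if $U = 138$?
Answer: $\frac{i \sqrt{5992668882298}}{20996} \approx 116.59 i$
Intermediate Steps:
$O{\left(G \right)} = - \frac{2}{6 + G}$ ($O{\left(G \right)} = - \frac{2}{G + 6} = - \frac{2}{6 + G}$)
$b{\left(u,c \right)} = \frac{2 c}{138 + u}$ ($b{\left(u,c \right)} = \frac{c + c}{u + 138} = \frac{2 c}{138 + u}$)
$\sqrt{b{\left(O{\left(15 \right)},\frac{\left(-42 + 33\right) - 26}{-59 - 86} \right)} - 13594} = \sqrt{\frac{2 \frac{\left(-42 + 33\right) - 26}{-59 - 86}}{138 - \frac{2}{6 + 15}} - 13594} = \sqrt{\frac{2 \frac{-9 - 26}{-145}}{138 - \frac{2}{21}} - 13594} = \sqrt{\frac{2 \left(\left(-35\right) \left(- \frac{1}{145}\right)\right)}{138 - \frac{2}{21}} - 13594} = \sqrt{2 \cdot \frac{7}{29} \frac{1}{138 - \frac{2}{21}} - 13594} = \sqrt{2 \cdot \frac{7}{29} \frac{1}{\frac{2896}{21}} - 13594} = \sqrt{2 \cdot \frac{7}{29} \cdot \frac{21}{2896} - 13594} = \sqrt{\frac{147}{41992} - 13594} = \sqrt{- \frac{570839101}{41992}} = \frac{i \sqrt{5992668882298}}{20996}$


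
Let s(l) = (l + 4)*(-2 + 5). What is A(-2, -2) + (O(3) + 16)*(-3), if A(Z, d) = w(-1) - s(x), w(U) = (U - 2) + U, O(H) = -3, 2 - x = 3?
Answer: -52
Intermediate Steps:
x = -1 (x = 2 - 1*3 = 2 - 3 = -1)
w(U) = -2 + 2*U (w(U) = (-2 + U) + U = -2 + 2*U)
s(l) = 12 + 3*l (s(l) = (4 + l)*3 = 12 + 3*l)
A(Z, d) = -13 (A(Z, d) = (-2 + 2*(-1)) - (12 + 3*(-1)) = (-2 - 2) - (12 - 3) = -4 - 1*9 = -4 - 9 = -13)
A(-2, -2) + (O(3) + 16)*(-3) = -13 + (-3 + 16)*(-3) = -13 + 13*(-3) = -13 - 39 = -52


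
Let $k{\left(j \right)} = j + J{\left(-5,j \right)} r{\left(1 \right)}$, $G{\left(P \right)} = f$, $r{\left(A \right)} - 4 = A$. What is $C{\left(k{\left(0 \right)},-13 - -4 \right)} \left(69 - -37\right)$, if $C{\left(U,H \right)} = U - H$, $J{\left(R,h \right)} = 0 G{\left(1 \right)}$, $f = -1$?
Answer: $954$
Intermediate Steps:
$r{\left(A \right)} = 4 + A$
$G{\left(P \right)} = -1$
$J{\left(R,h \right)} = 0$ ($J{\left(R,h \right)} = 0 \left(-1\right) = 0$)
$k{\left(j \right)} = j$ ($k{\left(j \right)} = j + 0 \left(4 + 1\right) = j + 0 \cdot 5 = j + 0 = j$)
$C{\left(k{\left(0 \right)},-13 - -4 \right)} \left(69 - -37\right) = \left(0 - \left(-13 - -4\right)\right) \left(69 - -37\right) = \left(0 - \left(-13 + 4\right)\right) \left(69 + 37\right) = \left(0 - -9\right) 106 = \left(0 + 9\right) 106 = 9 \cdot 106 = 954$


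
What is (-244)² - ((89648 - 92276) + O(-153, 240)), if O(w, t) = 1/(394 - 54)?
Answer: 21135759/340 ≈ 62164.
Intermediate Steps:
O(w, t) = 1/340
(-244)² - ((89648 - 92276) + O(-153, 240)) = (-244)² - ((89648 - 92276) + 1/340) = 59536 - (-2628 + 1/340) = 59536 - 1*(-893519/340) = 59536 + 893519/340 = 21135759/340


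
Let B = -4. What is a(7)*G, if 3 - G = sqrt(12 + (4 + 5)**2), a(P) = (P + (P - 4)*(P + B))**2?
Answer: 768 - 256*sqrt(93) ≈ -1700.8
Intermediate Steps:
a(P) = (P + (-4 + P)**2)**2 (a(P) = (P + (P - 4)*(P - 4))**2 = (P + (-4 + P)*(-4 + P))**2 = (P + (-4 + P)**2)**2)
G = 3 - sqrt(93) (G = 3 - sqrt(12 + (4 + 5)**2) = 3 - sqrt(12 + 9**2) = 3 - sqrt(12 + 81) = 3 - sqrt(93) ≈ -6.6437)
a(7)*G = (16 + 7**2 - 7*7)**2*(3 - sqrt(93)) = (16 + 49 - 49)**2*(3 - sqrt(93)) = 16**2*(3 - sqrt(93)) = 256*(3 - sqrt(93)) = 768 - 256*sqrt(93)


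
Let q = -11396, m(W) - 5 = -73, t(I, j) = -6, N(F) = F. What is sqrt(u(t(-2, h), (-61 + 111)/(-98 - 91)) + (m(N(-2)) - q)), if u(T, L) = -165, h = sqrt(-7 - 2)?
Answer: 61*sqrt(3) ≈ 105.66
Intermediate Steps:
h = 3*I (h = sqrt(-9) = 3*I ≈ 3.0*I)
m(W) = -68 (m(W) = 5 - 73 = -68)
sqrt(u(t(-2, h), (-61 + 111)/(-98 - 91)) + (m(N(-2)) - q)) = sqrt(-165 + (-68 - 1*(-11396))) = sqrt(-165 + (-68 + 11396)) = sqrt(-165 + 11328) = sqrt(11163) = 61*sqrt(3)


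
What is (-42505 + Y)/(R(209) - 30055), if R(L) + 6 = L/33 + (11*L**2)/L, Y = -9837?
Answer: 157026/83267 ≈ 1.8858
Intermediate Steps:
R(L) = -6 + 364*L/33 (R(L) = -6 + (L/33 + (11*L**2)/L) = -6 + (L*(1/33) + 11*L) = -6 + (L/33 + 11*L) = -6 + 364*L/33)
(-42505 + Y)/(R(209) - 30055) = (-42505 - 9837)/((-6 + (364/33)*209) - 30055) = -52342/((-6 + 6916/3) - 30055) = -52342/(6898/3 - 30055) = -52342/(-83267/3) = -52342*(-3/83267) = 157026/83267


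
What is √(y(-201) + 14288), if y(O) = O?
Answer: √14087 ≈ 118.69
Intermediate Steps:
√(y(-201) + 14288) = √(-201 + 14288) = √14087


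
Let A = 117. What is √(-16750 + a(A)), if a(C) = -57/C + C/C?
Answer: I*√25475970/39 ≈ 129.42*I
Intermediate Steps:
a(C) = 1 - 57/C (a(C) = -57/C + 1 = 1 - 57/C)
√(-16750 + a(A)) = √(-16750 + (-57 + 117)/117) = √(-16750 + (1/117)*60) = √(-16750 + 20/39) = √(-653230/39) = I*√25475970/39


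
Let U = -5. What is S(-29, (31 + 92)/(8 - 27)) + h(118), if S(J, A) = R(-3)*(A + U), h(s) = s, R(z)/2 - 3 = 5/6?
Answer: 1712/57 ≈ 30.035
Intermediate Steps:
R(z) = 23/3 (R(z) = 6 + 2*(5/6) = 6 + 5/3 = 23/3)
S(J, A) = -115/3 + 23*A/3 (S(J, A) = 23*(A - 5)/3 = 23*(-5 + A)/3 = -115/3 + 23*A/3)
S(-29, (31 + 92)/(8 - 27)) + h(118) = (-115/3 + 23*((31 + 92)/(8 - 27))/3) + 118 = (-115/3 + 23*(123/(-19))/3) + 118 = (-115/3 + 23*(123*(-1/19))/3) + 118 = (-115/3 + (23/3)*(-123/19)) + 118 = (-115/3 - 943/19) + 118 = -5014/57 + 118 = 1712/57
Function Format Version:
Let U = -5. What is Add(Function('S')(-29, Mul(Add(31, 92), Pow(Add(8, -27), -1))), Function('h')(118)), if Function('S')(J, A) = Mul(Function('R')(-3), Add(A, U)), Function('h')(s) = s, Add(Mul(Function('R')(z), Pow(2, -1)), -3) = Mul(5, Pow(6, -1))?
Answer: Rational(1712, 57) ≈ 30.035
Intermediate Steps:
Function('R')(z) = Rational(23, 3) (Function('R')(z) = Add(6, Mul(2, Mul(5, Pow(6, -1)))) = Add(6, Mul(2, Mul(5, Rational(1, 6)))) = Add(6, Mul(2, Rational(5, 6))) = Add(6, Rational(5, 3)) = Rational(23, 3))
Function('S')(J, A) = Add(Rational(-115, 3), Mul(Rational(23, 3), A)) (Function('S')(J, A) = Mul(Rational(23, 3), Add(A, -5)) = Mul(Rational(23, 3), Add(-5, A)) = Add(Rational(-115, 3), Mul(Rational(23, 3), A)))
Add(Function('S')(-29, Mul(Add(31, 92), Pow(Add(8, -27), -1))), Function('h')(118)) = Add(Add(Rational(-115, 3), Mul(Rational(23, 3), Mul(Add(31, 92), Pow(Add(8, -27), -1)))), 118) = Add(Add(Rational(-115, 3), Mul(Rational(23, 3), Mul(123, Pow(-19, -1)))), 118) = Add(Add(Rational(-115, 3), Mul(Rational(23, 3), Mul(123, Rational(-1, 19)))), 118) = Add(Add(Rational(-115, 3), Mul(Rational(23, 3), Rational(-123, 19))), 118) = Add(Add(Rational(-115, 3), Rational(-943, 19)), 118) = Add(Rational(-5014, 57), 118) = Rational(1712, 57)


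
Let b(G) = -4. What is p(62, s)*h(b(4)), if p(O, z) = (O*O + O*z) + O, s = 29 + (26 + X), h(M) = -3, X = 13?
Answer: -24366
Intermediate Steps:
s = 68 (s = 29 + (26 + 13) = 29 + 39 = 68)
p(O, z) = O + O**2 + O*z (p(O, z) = (O**2 + O*z) + O = O + O**2 + O*z)
p(62, s)*h(b(4)) = (62*(1 + 62 + 68))*(-3) = (62*131)*(-3) = 8122*(-3) = -24366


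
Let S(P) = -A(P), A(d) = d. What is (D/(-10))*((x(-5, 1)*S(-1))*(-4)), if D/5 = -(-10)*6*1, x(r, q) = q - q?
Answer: 0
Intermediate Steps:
x(r, q) = 0
S(P) = -P
D = 300 (D = 5*(-(-10)*6*1) = 5*(-2*(-30)*1) = 5*(60*1) = 5*60 = 300)
(D/(-10))*((x(-5, 1)*S(-1))*(-4)) = (300/(-10))*((0*(-1*(-1)))*(-4)) = (300*(-⅒))*((0*1)*(-4)) = -0*(-4) = -30*0 = 0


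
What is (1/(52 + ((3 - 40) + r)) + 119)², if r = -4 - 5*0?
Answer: 1716100/121 ≈ 14183.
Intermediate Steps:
r = -4 (r = -4 + 0 = -4)
(1/(52 + ((3 - 40) + r)) + 119)² = (1/(52 + ((3 - 40) - 4)) + 119)² = (1/(52 + (-37 - 4)) + 119)² = (1/(52 - 41) + 119)² = (1/11 + 119)² = (1310/11)² = 1716100/121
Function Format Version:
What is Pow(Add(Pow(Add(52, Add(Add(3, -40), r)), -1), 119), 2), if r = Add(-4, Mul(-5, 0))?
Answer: Rational(1716100, 121) ≈ 14183.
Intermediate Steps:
r = -4 (r = Add(-4, 0) = -4)
Pow(Add(Pow(Add(52, Add(Add(3, -40), r)), -1), 119), 2) = Pow(Add(Pow(Add(52, Add(Add(3, -40), -4)), -1), 119), 2) = Pow(Add(Pow(Add(52, Add(-37, -4)), -1), 119), 2) = Pow(Add(Pow(Add(52, -41), -1), 119), 2) = Pow(Add(Pow(11, -1), 119), 2) = Pow(Add(Rational(1, 11), 119), 2) = Pow(Rational(1310, 11), 2) = Rational(1716100, 121)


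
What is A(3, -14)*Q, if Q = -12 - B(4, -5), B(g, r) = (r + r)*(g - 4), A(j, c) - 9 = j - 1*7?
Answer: -60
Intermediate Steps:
A(j, c) = 2 + j (A(j, c) = 9 + (j - 1*7) = 9 + (j - 7) = 9 + (-7 + j) = 2 + j)
B(g, r) = 2*r*(-4 + g) (B(g, r) = (2*r)*(-4 + g) = 2*r*(-4 + g))
Q = -12 (Q = -12 - 2*(-5)*(-4 + 4) = -12 - 2*(-5)*0 = -12 - 1*0 = -12 + 0 = -12)
A(3, -14)*Q = (2 + 3)*(-12) = 5*(-12) = -60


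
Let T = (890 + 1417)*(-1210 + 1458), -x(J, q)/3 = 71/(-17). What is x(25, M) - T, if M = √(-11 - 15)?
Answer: -9726099/17 ≈ -5.7212e+5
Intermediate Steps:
M = I*√26 (M = √(-26) = I*√26 ≈ 5.099*I)
x(J, q) = 213/17 (x(J, q) = -213/(-17) = -213*(-1)/17 = -3*(-71/17) = 213/17)
T = 572136 (T = 2307*248 = 572136)
x(25, M) - T = 213/17 - 1*572136 = 213/17 - 572136 = -9726099/17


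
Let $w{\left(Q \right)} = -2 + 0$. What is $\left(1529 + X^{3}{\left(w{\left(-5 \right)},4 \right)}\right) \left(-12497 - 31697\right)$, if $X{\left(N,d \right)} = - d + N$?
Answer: $-58026722$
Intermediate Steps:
$w{\left(Q \right)} = -2$
$X{\left(N,d \right)} = N - d$
$\left(1529 + X^{3}{\left(w{\left(-5 \right)},4 \right)}\right) \left(-12497 - 31697\right) = \left(1529 + \left(-2 - 4\right)^{3}\right) \left(-12497 - 31697\right) = \left(1529 + \left(-2 - 4\right)^{3}\right) \left(-44194\right) = \left(1529 + \left(-6\right)^{3}\right) \left(-44194\right) = \left(1529 - 216\right) \left(-44194\right) = 1313 \left(-44194\right) = -58026722$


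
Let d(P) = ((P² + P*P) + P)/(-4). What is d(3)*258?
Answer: -2709/2 ≈ -1354.5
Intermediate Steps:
d(P) = -P²/2 - P/4 (d(P) = ((P² + P²) + P)*(-¼) = (2*P² + P)*(-¼) = (P + 2*P²)*(-¼) = -P²/2 - P/4)
d(3)*258 = -¼*3*(1 + 2*3)*258 = -¼*3*(1 + 6)*258 = -¼*3*7*258 = -21/4*258 = -2709/2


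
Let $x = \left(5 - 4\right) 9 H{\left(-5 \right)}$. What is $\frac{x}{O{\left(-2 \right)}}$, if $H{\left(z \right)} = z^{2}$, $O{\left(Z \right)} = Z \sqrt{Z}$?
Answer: $\frac{225 i \sqrt{2}}{4} \approx 79.55 i$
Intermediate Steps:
$O{\left(Z \right)} = Z^{\frac{3}{2}}$
$x = 225$ ($x = \left(5 - 4\right) 9 \left(-5\right)^{2} = \left(5 - 4\right) 9 \cdot 25 = 1 \cdot 9 \cdot 25 = 9 \cdot 25 = 225$)
$\frac{x}{O{\left(-2 \right)}} = \frac{1}{\left(-2\right)^{\frac{3}{2}}} \cdot 225 = \frac{1}{\left(-2\right) i \sqrt{2}} \cdot 225 = \frac{i \sqrt{2}}{4} \cdot 225 = \frac{225 i \sqrt{2}}{4}$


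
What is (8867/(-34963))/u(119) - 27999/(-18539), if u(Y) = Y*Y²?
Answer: 1649650912676570/1092284771515063 ≈ 1.5103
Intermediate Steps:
u(Y) = Y³
(8867/(-34963))/u(119) - 27999/(-18539) = (8867/(-34963))/(119³) - 27999/(-18539) = (8867*(-1/34963))/1685159 - 27999*(-1/18539) = -8867/34963*1/1685159 + 27999/18539 = -8867/58918214117 + 27999/18539 = 1649650912676570/1092284771515063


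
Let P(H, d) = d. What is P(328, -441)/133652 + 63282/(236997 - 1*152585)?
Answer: 2105135043/2820458156 ≈ 0.74638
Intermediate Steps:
P(328, -441)/133652 + 63282/(236997 - 1*152585) = -441/133652 + 63282/(236997 - 1*152585) = -441*1/133652 + 63282/(236997 - 152585) = -441/133652 + 63282/84412 = -441/133652 + 63282*(1/84412) = -441/133652 + 31641/42206 = 2105135043/2820458156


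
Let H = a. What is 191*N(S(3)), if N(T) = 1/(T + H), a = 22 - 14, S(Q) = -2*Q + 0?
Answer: 191/2 ≈ 95.500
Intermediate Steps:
S(Q) = -2*Q
a = 8
H = 8
N(T) = 1/(8 + T) (N(T) = 1/(T + 8) = 1/(8 + T))
191*N(S(3)) = 191/(8 - 2*3) = 191/(8 - 6) = 191/2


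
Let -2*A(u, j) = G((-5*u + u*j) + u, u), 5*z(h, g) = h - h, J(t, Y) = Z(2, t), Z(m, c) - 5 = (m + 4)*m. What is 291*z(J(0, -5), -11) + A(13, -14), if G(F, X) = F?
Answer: 117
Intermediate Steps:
Z(m, c) = 5 + m*(4 + m) (Z(m, c) = 5 + (m + 4)*m = 5 + (4 + m)*m = 5 + m*(4 + m))
J(t, Y) = 17 (J(t, Y) = 5 + 2**2 + 4*2 = 5 + 4 + 8 = 17)
z(h, g) = 0 (z(h, g) = (h - h)/5 = (1/5)*0 = 0)
A(u, j) = 2*u - j*u/2 (A(u, j) = -((-5*u + u*j) + u)/2 = -((-5*u + j*u) + u)/2 = -(-4*u + j*u)/2 = 2*u - j*u/2)
291*z(J(0, -5), -11) + A(13, -14) = 291*0 + (1/2)*13*(4 - 1*(-14)) = 0 + (1/2)*13*(4 + 14) = 0 + (1/2)*13*18 = 0 + 117 = 117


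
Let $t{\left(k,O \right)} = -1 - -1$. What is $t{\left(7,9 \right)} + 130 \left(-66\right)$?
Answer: $-8580$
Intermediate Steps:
$t{\left(k,O \right)} = 0$ ($t{\left(k,O \right)} = -1 + 1 = 0$)
$t{\left(7,9 \right)} + 130 \left(-66\right) = 0 + 130 \left(-66\right) = 0 - 8580 = -8580$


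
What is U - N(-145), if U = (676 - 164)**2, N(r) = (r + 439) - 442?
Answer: 262292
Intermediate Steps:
N(r) = -3 + r (N(r) = (439 + r) - 442 = -3 + r)
U = 262144 (U = 512**2 = 262144)
U - N(-145) = 262144 - (-3 - 145) = 262144 - 1*(-148) = 262144 + 148 = 262292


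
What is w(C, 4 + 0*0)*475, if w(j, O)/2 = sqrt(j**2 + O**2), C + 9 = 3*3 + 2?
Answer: 1900*sqrt(5) ≈ 4248.5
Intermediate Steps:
C = 2 (C = -9 + (3*3 + 2) = -9 + (9 + 2) = -9 + 11 = 2)
w(j, O) = 2*sqrt(O**2 + j**2) (w(j, O) = 2*sqrt(j**2 + O**2) = 2*sqrt(O**2 + j**2))
w(C, 4 + 0*0)*475 = (2*sqrt((4 + 0*0)**2 + 2**2))*475 = (2*sqrt((4 + 0)**2 + 4))*475 = (2*sqrt(4**2 + 4))*475 = (2*sqrt(16 + 4))*475 = (2*sqrt(20))*475 = (2*(2*sqrt(5)))*475 = (4*sqrt(5))*475 = 1900*sqrt(5)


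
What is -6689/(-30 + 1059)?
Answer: -6689/1029 ≈ -6.5005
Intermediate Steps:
-6689/(-30 + 1059) = -6689/1029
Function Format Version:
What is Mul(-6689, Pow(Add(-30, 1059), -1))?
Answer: Rational(-6689, 1029) ≈ -6.5005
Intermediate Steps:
Mul(-6689, Pow(Add(-30, 1059), -1)) = Mul(-6689, Pow(1029, -1)) = Mul(-6689, Rational(1, 1029)) = Rational(-6689, 1029)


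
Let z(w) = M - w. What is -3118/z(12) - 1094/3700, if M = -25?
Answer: 155353/1850 ≈ 83.975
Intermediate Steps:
z(w) = -25 - w
-3118/z(12) - 1094/3700 = -3118/(-25 - 1*12) - 1094/3700 = -3118/(-25 - 12) - 1094*1/3700 = -3118/(-37) - 547/1850 = -3118*(-1/37) - 547/1850 = 3118/37 - 547/1850 = 155353/1850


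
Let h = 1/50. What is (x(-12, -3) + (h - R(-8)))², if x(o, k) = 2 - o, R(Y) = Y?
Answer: 1212201/2500 ≈ 484.88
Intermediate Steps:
h = 1/50 ≈ 0.020000
(x(-12, -3) + (h - R(-8)))² = ((2 - 1*(-12)) + (1/50 - 1*(-8)))² = ((2 + 12) + (1/50 + 8))² = (14 + 401/50)² = (1101/50)² = 1212201/2500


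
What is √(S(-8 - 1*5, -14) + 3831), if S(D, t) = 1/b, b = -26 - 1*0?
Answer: √2589730/26 ≈ 61.895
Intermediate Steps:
b = -26 (b = -26 + 0 = -26)
S(D, t) = -1/26 (S(D, t) = 1/(-26) = -1/26)
√(S(-8 - 1*5, -14) + 3831) = √(-1/26 + 3831) = √(99605/26) = √2589730/26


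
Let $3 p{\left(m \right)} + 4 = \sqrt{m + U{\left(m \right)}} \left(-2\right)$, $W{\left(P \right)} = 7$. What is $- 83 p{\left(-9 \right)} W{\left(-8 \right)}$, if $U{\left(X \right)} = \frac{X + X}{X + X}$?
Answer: $\frac{2324}{3} + \frac{2324 i \sqrt{2}}{3} \approx 774.67 + 1095.5 i$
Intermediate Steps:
$U{\left(X \right)} = 1$ ($U{\left(X \right)} = \frac{2 X}{2 X} = 2 X \frac{1}{2 X} = 1$)
$p{\left(m \right)} = - \frac{4}{3} - \frac{2 \sqrt{1 + m}}{3}$ ($p{\left(m \right)} = - \frac{4}{3} + \frac{\sqrt{m + 1} \left(-2\right)}{3} = - \frac{4}{3} + \frac{\sqrt{1 + m} \left(-2\right)}{3} = - \frac{4}{3} + \frac{\left(-2\right) \sqrt{1 + m}}{3} = - \frac{4}{3} - \frac{2 \sqrt{1 + m}}{3}$)
$- 83 p{\left(-9 \right)} W{\left(-8 \right)} = - 83 \left(- \frac{4}{3} - \frac{2 \sqrt{1 - 9}}{3}\right) 7 = - 83 \left(- \frac{4}{3} - \frac{2 \sqrt{-8}}{3}\right) 7 = - 83 \left(- \frac{4}{3} - \frac{2 \cdot 2 i \sqrt{2}}{3}\right) 7 = - 83 \left(- \frac{4}{3} - \frac{4 i \sqrt{2}}{3}\right) 7 = \left(\frac{332}{3} + \frac{332 i \sqrt{2}}{3}\right) 7 = \frac{2324}{3} + \frac{2324 i \sqrt{2}}{3}$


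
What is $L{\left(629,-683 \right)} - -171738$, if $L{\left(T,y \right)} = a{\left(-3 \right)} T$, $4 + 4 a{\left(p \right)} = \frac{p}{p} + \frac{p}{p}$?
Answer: $\frac{342847}{2} \approx 1.7142 \cdot 10^{5}$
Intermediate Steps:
$a{\left(p \right)} = - \frac{1}{2}$ ($a{\left(p \right)} = -1 + \frac{\frac{p}{p} + \frac{p}{p}}{4} = -1 + \frac{1 + 1}{4} = -1 + \frac{1}{4} \cdot 2 = -1 + \frac{1}{2} = - \frac{1}{2}$)
$L{\left(T,y \right)} = - \frac{T}{2}$
$L{\left(629,-683 \right)} - -171738 = \left(- \frac{1}{2}\right) 629 - -171738 = - \frac{629}{2} + 171738 = \frac{342847}{2}$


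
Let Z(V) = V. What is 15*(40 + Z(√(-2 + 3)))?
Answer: 615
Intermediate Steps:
15*(40 + Z(√(-2 + 3))) = 15*(40 + √(-2 + 3)) = 15*(40 + √1) = 15*(40 + 1) = 15*41 = 615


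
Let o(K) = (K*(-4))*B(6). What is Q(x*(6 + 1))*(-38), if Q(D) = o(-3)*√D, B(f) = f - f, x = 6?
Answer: 0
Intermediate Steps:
B(f) = 0
o(K) = 0 (o(K) = (K*(-4))*0 = -4*K*0 = 0)
Q(D) = 0 (Q(D) = 0*√D = 0)
Q(x*(6 + 1))*(-38) = 0*(-38) = 0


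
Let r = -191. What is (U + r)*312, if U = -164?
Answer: -110760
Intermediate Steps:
(U + r)*312 = (-164 - 191)*312 = -355*312 = -110760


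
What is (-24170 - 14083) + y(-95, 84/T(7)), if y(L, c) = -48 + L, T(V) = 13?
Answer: -38396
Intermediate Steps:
(-24170 - 14083) + y(-95, 84/T(7)) = (-24170 - 14083) + (-48 - 95) = -38253 - 143 = -38396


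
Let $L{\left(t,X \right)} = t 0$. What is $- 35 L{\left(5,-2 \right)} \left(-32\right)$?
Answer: $0$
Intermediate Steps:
$L{\left(t,X \right)} = 0$
$- 35 L{\left(5,-2 \right)} \left(-32\right) = \left(-35\right) 0 \left(-32\right) = 0 \left(-32\right) = 0$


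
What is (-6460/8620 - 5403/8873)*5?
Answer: -25973360/3824263 ≈ -6.7917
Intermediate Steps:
(-6460/8620 - 5403/8873)*5 = (-6460*1/8620 - 5403*1/8873)*5 = (-323/431 - 5403/8873)*5 = -5194672/3824263*5 = -25973360/3824263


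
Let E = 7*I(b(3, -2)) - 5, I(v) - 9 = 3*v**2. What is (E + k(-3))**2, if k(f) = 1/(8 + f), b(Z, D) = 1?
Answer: 156816/25 ≈ 6272.6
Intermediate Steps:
I(v) = 9 + 3*v**2
E = 79 (E = 7*(9 + 3*1**2) - 5 = 7*(9 + 3*1) - 5 = 7*(9 + 3) - 5 = 7*12 - 5 = 84 - 5 = 79)
(E + k(-3))**2 = (79 + 1/(8 - 3))**2 = (79 + 1/5)**2 = (396/5)**2 = 156816/25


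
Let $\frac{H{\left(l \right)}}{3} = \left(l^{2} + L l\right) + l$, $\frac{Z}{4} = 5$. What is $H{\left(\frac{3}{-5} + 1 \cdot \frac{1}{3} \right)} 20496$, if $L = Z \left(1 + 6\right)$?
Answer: $- \frac{57689408}{25} \approx -2.3076 \cdot 10^{6}$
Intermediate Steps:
$Z = 20$ ($Z = 4 \cdot 5 = 20$)
$L = 140$ ($L = 20 \left(1 + 6\right) = 20 \cdot 7 = 140$)
$H{\left(l \right)} = 3 l^{2} + 423 l$ ($H{\left(l \right)} = 3 \left(\left(l^{2} + 140 l\right) + l\right) = 3 \left(l^{2} + 141 l\right) = 3 l^{2} + 423 l$)
$H{\left(\frac{3}{-5} + 1 \cdot \frac{1}{3} \right)} 20496 = 3 \left(\frac{3}{-5} + 1 \cdot \frac{1}{3}\right) \left(141 + \left(\frac{3}{-5} + 1 \cdot \frac{1}{3}\right)\right) 20496 = 3 \left(3 \left(- \frac{1}{5}\right) + 1 \cdot \frac{1}{3}\right) \left(141 + \left(3 \left(- \frac{1}{5}\right) + 1 \cdot \frac{1}{3}\right)\right) 20496 = 3 \left(- \frac{3}{5} + \frac{1}{3}\right) \left(141 + \left(- \frac{3}{5} + \frac{1}{3}\right)\right) 20496 = 3 \left(- \frac{4}{15}\right) \left(141 - \frac{4}{15}\right) 20496 = 3 \left(- \frac{4}{15}\right) \frac{2111}{15} \cdot 20496 = \left(- \frac{8444}{75}\right) 20496 = - \frac{57689408}{25}$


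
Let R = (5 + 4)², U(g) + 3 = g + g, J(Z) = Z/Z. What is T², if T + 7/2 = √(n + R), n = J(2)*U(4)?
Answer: 393/4 - 7*√86 ≈ 33.335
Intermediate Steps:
J(Z) = 1
U(g) = -3 + 2*g (U(g) = -3 + (g + g) = -3 + 2*g)
n = 5 (n = 1*(-3 + 2*4) = 1*(-3 + 8) = 1*5 = 5)
R = 81 (R = 9² = 81)
T = -7/2 + √86 (T = -7/2 + √(5 + 81) = -7/2 + √86 ≈ 5.7736)
T² = (-7/2 + √86)²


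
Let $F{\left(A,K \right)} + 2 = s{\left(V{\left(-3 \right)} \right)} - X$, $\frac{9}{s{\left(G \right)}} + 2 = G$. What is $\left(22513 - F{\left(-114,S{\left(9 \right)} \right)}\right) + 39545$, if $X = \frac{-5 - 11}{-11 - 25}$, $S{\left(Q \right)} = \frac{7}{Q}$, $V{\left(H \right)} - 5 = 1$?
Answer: $\frac{2234095}{36} \approx 62058.0$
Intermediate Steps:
$V{\left(H \right)} = 6$ ($V{\left(H \right)} = 5 + 1 = 6$)
$s{\left(G \right)} = \frac{9}{-2 + G}$
$X = \frac{4}{9}$ ($X = - \frac{16}{-36} = \left(-16\right) \left(- \frac{1}{36}\right) = \frac{4}{9} \approx 0.44444$)
$F{\left(A,K \right)} = - \frac{7}{36}$ ($F{\left(A,K \right)} = -2 + \left(\frac{9}{-2 + 6} - \frac{4}{9}\right) = -2 - \left(\frac{4}{9} - \frac{9}{4}\right) = -2 + \left(9 \cdot \frac{1}{4} - \frac{4}{9}\right) = -2 + \left(\frac{9}{4} - \frac{4}{9}\right) = -2 + \frac{65}{36} = - \frac{7}{36}$)
$\left(22513 - F{\left(-114,S{\left(9 \right)} \right)}\right) + 39545 = \left(22513 - - \frac{7}{36}\right) + 39545 = \left(22513 + \frac{7}{36}\right) + 39545 = \frac{810475}{36} + 39545 = \frac{2234095}{36}$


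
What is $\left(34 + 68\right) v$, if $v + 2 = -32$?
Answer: $-3468$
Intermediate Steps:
$v = -34$ ($v = -2 - 32 = -34$)
$\left(34 + 68\right) v = \left(34 + 68\right) \left(-34\right) = 102 \left(-34\right) = -3468$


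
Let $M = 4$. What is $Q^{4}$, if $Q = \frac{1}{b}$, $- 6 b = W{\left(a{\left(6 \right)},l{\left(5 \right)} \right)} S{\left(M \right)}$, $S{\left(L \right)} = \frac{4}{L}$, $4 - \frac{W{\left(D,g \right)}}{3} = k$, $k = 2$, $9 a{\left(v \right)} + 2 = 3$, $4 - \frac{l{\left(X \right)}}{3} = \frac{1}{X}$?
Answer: $1$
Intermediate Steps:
$l{\left(X \right)} = 12 - \frac{3}{X}$
$a{\left(v \right)} = \frac{1}{9}$ ($a{\left(v \right)} = - \frac{2}{9} + \frac{1}{9} \cdot 3 = - \frac{2}{9} + \frac{1}{3} = \frac{1}{9}$)
$W{\left(D,g \right)} = 6$ ($W{\left(D,g \right)} = 12 - 6 = 6$)
$b = -1$ ($b = - \frac{6 \cdot \frac{4}{4}}{6} = - \frac{6 \cdot 4 \cdot \frac{1}{4}}{6} = - \frac{6 \cdot 1}{6} = \left(- \frac{1}{6}\right) 6 = -1$)
$Q = -1$ ($Q = \frac{1}{-1} = -1$)
$Q^{4} = \left(-1\right)^{4} = 1$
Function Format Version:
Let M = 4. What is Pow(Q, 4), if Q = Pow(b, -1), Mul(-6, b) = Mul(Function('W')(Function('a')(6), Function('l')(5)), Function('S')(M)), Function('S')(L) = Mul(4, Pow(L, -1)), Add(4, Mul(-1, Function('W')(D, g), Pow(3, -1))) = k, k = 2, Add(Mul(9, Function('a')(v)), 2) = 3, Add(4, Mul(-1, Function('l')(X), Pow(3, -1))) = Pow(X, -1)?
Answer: 1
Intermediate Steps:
Function('l')(X) = Add(12, Mul(-3, Pow(X, -1)))
Function('a')(v) = Rational(1, 9) (Function('a')(v) = Add(Rational(-2, 9), Mul(Rational(1, 9), 3)) = Add(Rational(-2, 9), Rational(1, 3)) = Rational(1, 9))
Function('W')(D, g) = 6 (Function('W')(D, g) = Add(12, Mul(-3, 2)) = Add(12, -6) = 6)
b = -1 (b = Mul(Rational(-1, 6), Mul(6, Mul(4, Pow(4, -1)))) = Mul(Rational(-1, 6), Mul(6, Mul(4, Rational(1, 4)))) = Mul(Rational(-1, 6), Mul(6, 1)) = Mul(Rational(-1, 6), 6) = -1)
Q = -1 (Q = Pow(-1, -1) = -1)
Pow(Q, 4) = Pow(-1, 4) = 1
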